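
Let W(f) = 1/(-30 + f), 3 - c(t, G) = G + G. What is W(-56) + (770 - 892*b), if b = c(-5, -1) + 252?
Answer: -19648765/86 ≈ -2.2847e+5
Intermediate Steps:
c(t, G) = 3 - 2*G (c(t, G) = 3 - (G + G) = 3 - 2*G)
b = 257 (b = (3 - 2*(-1)) + 252 = (3 + 2) + 252 = 5 + 252 = 257)
W(-56) + (770 - 892*b) = 1/(-30 - 56) + (770 - 892*257) = 1/(-86) + (770 - 229244) = -1/86 - 228474 = -19648765/86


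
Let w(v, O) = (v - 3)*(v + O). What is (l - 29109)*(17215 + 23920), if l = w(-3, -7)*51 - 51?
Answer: -1073623500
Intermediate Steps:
w(v, O) = (-3 + v)*(O + v)
l = 3009 (l = ((-3)² - 3*(-7) - 3*(-3) - 7*(-3))*51 - 51 = (9 + 21 + 9 + 21)*51 - 51 = 60*51 - 51 = 3060 - 51 = 3009)
(l - 29109)*(17215 + 23920) = (3009 - 29109)*(17215 + 23920) = -26100*41135 = -1073623500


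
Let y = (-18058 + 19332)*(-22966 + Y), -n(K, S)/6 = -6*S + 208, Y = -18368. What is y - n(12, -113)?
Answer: -52654200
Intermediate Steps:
n(K, S) = -1248 + 36*S (n(K, S) = -6*(-6*S + 208) = -6*(208 - 6*S) = -1248 + 36*S)
y = -52659516 (y = (-18058 + 19332)*(-22966 - 18368) = 1274*(-41334) = -52659516)
y - n(12, -113) = -52659516 - (-1248 + 36*(-113)) = -52659516 - (-1248 - 4068) = -52659516 - 1*(-5316) = -52659516 + 5316 = -52654200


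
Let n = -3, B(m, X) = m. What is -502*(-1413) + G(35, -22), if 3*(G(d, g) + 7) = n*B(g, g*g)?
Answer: 709341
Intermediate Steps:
G(d, g) = -7 - g (G(d, g) = -7 + (-3*g)/3 = -7 - g)
-502*(-1413) + G(35, -22) = -502*(-1413) + (-7 - 1*(-22)) = 709326 + (-7 + 22) = 709326 + 15 = 709341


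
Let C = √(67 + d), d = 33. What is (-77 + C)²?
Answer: 4489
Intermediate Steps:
C = 10 (C = √(67 + 33) = √100 = 10)
(-77 + C)² = (-77 + 10)² = (-67)² = 4489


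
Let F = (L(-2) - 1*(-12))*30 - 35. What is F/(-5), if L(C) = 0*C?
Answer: -65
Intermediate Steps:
L(C) = 0
F = 325 (F = (0 - 1*(-12))*30 - 35 = (0 + 12)*30 - 35 = 12*30 - 35 = 360 - 35 = 325)
F/(-5) = 325/(-5) = 325*(-⅕) = -65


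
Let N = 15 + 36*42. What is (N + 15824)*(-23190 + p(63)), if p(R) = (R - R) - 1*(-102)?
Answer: -400599888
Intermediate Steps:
p(R) = 102 (p(R) = 0 + 102 = 102)
N = 1527 (N = 15 + 1512 = 1527)
(N + 15824)*(-23190 + p(63)) = (1527 + 15824)*(-23190 + 102) = 17351*(-23088) = -400599888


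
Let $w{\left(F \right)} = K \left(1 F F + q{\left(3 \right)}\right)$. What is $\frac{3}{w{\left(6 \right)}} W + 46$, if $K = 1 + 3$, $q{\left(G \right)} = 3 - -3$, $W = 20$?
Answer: $\frac{649}{14} \approx 46.357$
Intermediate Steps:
$q{\left(G \right)} = 6$ ($q{\left(G \right)} = 3 + 3 = 6$)
$K = 4$
$w{\left(F \right)} = 24 + 4 F^{2}$ ($w{\left(F \right)} = 4 \left(1 F F + 6\right) = 4 \left(F F + 6\right) = 4 \left(F^{2} + 6\right) = 4 \left(6 + F^{2}\right) = 24 + 4 F^{2}$)
$\frac{3}{w{\left(6 \right)}} W + 46 = \frac{3}{24 + 4 \cdot 6^{2}} \cdot 20 + 46 = \frac{3}{24 + 4 \cdot 36} \cdot 20 + 46 = \frac{3}{24 + 144} \cdot 20 + 46 = \frac{3}{168} \cdot 20 + 46 = 3 \cdot \frac{1}{168} \cdot 20 + 46 = \frac{1}{56} \cdot 20 + 46 = \frac{5}{14} + 46 = \frac{649}{14}$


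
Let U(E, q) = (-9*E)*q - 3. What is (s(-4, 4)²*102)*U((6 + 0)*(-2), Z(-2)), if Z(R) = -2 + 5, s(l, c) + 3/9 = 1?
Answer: 14552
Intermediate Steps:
s(l, c) = ⅔ (s(l, c) = -⅓ + 1 = ⅔)
Z(R) = 3
U(E, q) = -3 - 9*E*q (U(E, q) = -9*E*q - 3 = -3 - 9*E*q)
(s(-4, 4)²*102)*U((6 + 0)*(-2), Z(-2)) = ((⅔)²*102)*(-3 - 9*(6 + 0)*(-2)*3) = ((4/9)*102)*(-3 - 9*6*(-2)*3) = 136*(-3 - 9*(-12)*3)/3 = 136*(-3 + 324)/3 = (136/3)*321 = 14552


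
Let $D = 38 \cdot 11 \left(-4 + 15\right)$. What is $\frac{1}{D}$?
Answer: $\frac{1}{4598} \approx 0.00021749$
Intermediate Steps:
$D = 4598$ ($D = 418 \cdot 11 = 4598$)
$\frac{1}{D} = \frac{1}{4598}$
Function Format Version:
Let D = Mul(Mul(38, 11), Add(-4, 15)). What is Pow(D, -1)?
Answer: Rational(1, 4598) ≈ 0.00021749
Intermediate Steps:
D = 4598 (D = Mul(418, 11) = 4598)
Pow(D, -1) = Pow(4598, -1) = Rational(1, 4598)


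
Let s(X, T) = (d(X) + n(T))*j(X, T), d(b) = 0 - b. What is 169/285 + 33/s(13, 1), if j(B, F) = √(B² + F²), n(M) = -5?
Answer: 169/285 - 11*√170/1020 ≈ 0.45237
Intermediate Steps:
d(b) = -b
s(X, T) = √(T² + X²)*(-5 - X) (s(X, T) = (-X - 5)*√(X² + T²) = (-5 - X)*√(T² + X²) = √(T² + X²)*(-5 - X))
169/285 + 33/s(13, 1) = 169/285 + 33/((√(1² + 13²)*(-5 - 1*13))) = 169*(1/285) + 33/((√(1 + 169)*(-5 - 13))) = 169/285 + 33/((√170*(-18))) = 169/285 + 33/((-18*√170)) = 169/285 + 33*(-√170/3060) = 169/285 - 11*√170/1020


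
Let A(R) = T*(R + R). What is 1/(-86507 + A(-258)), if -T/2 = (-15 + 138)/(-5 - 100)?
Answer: -35/3070057 ≈ -1.1400e-5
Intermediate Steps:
T = 82/35 (T = -2*(-15 + 138)/(-5 - 100) = -246/(-105) = -246*(-1)/105 = -2*(-41/35) = 82/35 ≈ 2.3429)
A(R) = 164*R/35 (A(R) = 82*(R + R)/35 = 82*(2*R)/35 = 164*R/35)
1/(-86507 + A(-258)) = 1/(-86507 + (164/35)*(-258)) = 1/(-86507 - 42312/35) = 1/(-3070057/35) = -35/3070057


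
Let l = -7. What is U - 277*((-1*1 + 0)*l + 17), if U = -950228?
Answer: -956876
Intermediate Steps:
U - 277*((-1*1 + 0)*l + 17) = -950228 - 277*((-1*1 + 0)*(-7) + 17) = -950228 - 277*((-1 + 0)*(-7) + 17) = -950228 - 277*(-1*(-7) + 17) = -950228 - 277*(7 + 17) = -950228 - 277*24 = -950228 - 1*6648 = -950228 - 6648 = -956876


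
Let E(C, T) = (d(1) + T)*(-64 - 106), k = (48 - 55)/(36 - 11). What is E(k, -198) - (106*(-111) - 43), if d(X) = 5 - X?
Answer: 44789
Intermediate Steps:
k = -7/25 ≈ -0.28000
E(C, T) = -680 - 170*T (E(C, T) = ((5 - 1*1) + T)*(-64 - 106) = ((5 - 1) + T)*(-170) = (4 + T)*(-170) = -680 - 170*T)
E(k, -198) - (106*(-111) - 43) = (-680 - 170*(-198)) - (106*(-111) - 43) = (-680 + 33660) - (-11766 - 43) = 32980 - 1*(-11809) = 32980 + 11809 = 44789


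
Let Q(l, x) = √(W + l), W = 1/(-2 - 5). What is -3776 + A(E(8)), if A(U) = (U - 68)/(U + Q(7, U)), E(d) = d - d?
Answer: -3776 - 17*√21/3 ≈ -3802.0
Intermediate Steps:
W = -⅐ (W = 1/(-7) = -⅐ ≈ -0.14286)
Q(l, x) = √(-⅐ + l)
E(d) = 0
A(U) = (-68 + U)/(U + 4*√21/7) (A(U) = (U - 68)/(U + √(-7 + 49*7)/7) = (-68 + U)/(U + √(-7 + 343)/7) = (-68 + U)/(U + √336/7) = (-68 + U)/(U + (4*√21)/7) = (-68 + U)/(U + 4*√21/7))
-3776 + A(E(8)) = -3776 + 7*(-68 + 0)/(4*√21 + 7*0) = -3776 + 7*(-68)/(4*√21 + 0) = -3776 + 7*(-68)/(4*√21) = -3776 + 7*(√21/84)*(-68) = -3776 - 17*√21/3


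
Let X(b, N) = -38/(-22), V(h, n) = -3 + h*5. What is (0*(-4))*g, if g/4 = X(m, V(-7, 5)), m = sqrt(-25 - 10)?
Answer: 0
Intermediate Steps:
m = I*sqrt(35) (m = sqrt(-35) = I*sqrt(35) ≈ 5.9161*I)
V(h, n) = -3 + 5*h
X(b, N) = 19/11 (X(b, N) = -38*(-1/22) = 19/11)
g = 76/11 (g = 4*(19/11) = 76/11 ≈ 6.9091)
(0*(-4))*g = (0*(-4))*(76/11) = 0*(76/11) = 0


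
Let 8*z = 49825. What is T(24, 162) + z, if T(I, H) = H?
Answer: 51121/8 ≈ 6390.1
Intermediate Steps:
z = 49825/8 (z = (1/8)*49825 = 49825/8 ≈ 6228.1)
T(24, 162) + z = 162 + 49825/8 = 51121/8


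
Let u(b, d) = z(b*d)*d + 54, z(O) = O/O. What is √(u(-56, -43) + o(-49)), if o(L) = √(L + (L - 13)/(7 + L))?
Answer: √(4851 + 21*I*√20958)/21 ≈ 3.4628 + 0.99541*I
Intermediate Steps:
z(O) = 1
u(b, d) = 54 + d (u(b, d) = 1*d + 54 = d + 54 = 54 + d)
o(L) = √(L + (-13 + L)/(7 + L))
√(u(-56, -43) + o(-49)) = √((54 - 43) + √((-13 - 49 - 49*(7 - 49))/(7 - 49))) = √(11 + √((-13 - 49 - 49*(-42))/(-42))) = √(11 + √(-(-13 - 49 + 2058)/42)) = √(11 + √(-1/42*1996)) = √(11 + √(-998/21)) = √(11 + I*√20958/21)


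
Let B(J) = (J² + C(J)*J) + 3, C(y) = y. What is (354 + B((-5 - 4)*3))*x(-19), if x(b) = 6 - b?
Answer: 45375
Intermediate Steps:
B(J) = 3 + 2*J² (B(J) = (J² + J*J) + 3 = (J² + J²) + 3 = 2*J² + 3 = 3 + 2*J²)
(354 + B((-5 - 4)*3))*x(-19) = (354 + (3 + 2*((-5 - 4)*3)²))*(6 - 1*(-19)) = (354 + (3 + 2*(-9*3)²))*(6 + 19) = (354 + (3 + 2*(-27)²))*25 = (354 + (3 + 2*729))*25 = (354 + (3 + 1458))*25 = (354 + 1461)*25 = 1815*25 = 45375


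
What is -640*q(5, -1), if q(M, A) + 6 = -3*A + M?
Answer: -1280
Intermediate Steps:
q(M, A) = -6 + M - 3*A (q(M, A) = -6 + (-3*A + M) = -6 + (M - 3*A) = -6 + M - 3*A)
-640*q(5, -1) = -640*(-6 + 5 - 3*(-1)) = -640*(-6 + 5 + 3) = -640*2 = -1280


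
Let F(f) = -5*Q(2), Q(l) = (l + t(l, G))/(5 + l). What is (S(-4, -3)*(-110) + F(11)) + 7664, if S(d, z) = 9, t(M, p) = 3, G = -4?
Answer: 46693/7 ≈ 6670.4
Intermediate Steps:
Q(l) = (3 + l)/(5 + l) (Q(l) = (l + 3)/(5 + l) = (3 + l)/(5 + l))
F(f) = -25/7 (F(f) = -5*(3 + 2)/(5 + 2) = -5*5/7 = -25/7)
(S(-4, -3)*(-110) + F(11)) + 7664 = (9*(-110) - 25/7) + 7664 = (-990 - 25/7) + 7664 = -6955/7 + 7664 = 46693/7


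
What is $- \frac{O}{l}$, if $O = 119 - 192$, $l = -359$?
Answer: $- \frac{73}{359} \approx -0.20334$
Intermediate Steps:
$O = -73$ ($O = 119 - 192 = -73$)
$- \frac{O}{l} = - \frac{-73}{-359} = - \frac{\left(-73\right) \left(-1\right)}{359} = \left(-1\right) \frac{73}{359} = - \frac{73}{359}$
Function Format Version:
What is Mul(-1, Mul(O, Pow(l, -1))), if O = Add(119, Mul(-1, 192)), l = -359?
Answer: Rational(-73, 359) ≈ -0.20334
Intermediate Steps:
O = -73 (O = Add(119, -192) = -73)
Mul(-1, Mul(O, Pow(l, -1))) = Mul(-1, Mul(-73, Pow(-359, -1))) = Mul(-1, Mul(-73, Rational(-1, 359))) = Mul(-1, Rational(73, 359)) = Rational(-73, 359)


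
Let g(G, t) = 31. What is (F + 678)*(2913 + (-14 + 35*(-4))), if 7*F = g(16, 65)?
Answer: 13179743/7 ≈ 1.8828e+6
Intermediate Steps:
F = 31/7 (F = (⅐)*31 = 31/7 ≈ 4.4286)
(F + 678)*(2913 + (-14 + 35*(-4))) = (31/7 + 678)*(2913 + (-14 + 35*(-4))) = 4777*(2913 + (-14 - 140))/7 = 4777*(2913 - 154)/7 = (4777/7)*2759 = 13179743/7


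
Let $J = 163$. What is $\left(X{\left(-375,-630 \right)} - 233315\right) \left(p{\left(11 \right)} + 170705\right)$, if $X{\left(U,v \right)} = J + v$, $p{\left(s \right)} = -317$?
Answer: $-39833647416$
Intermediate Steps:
$X{\left(U,v \right)} = 163 + v$
$\left(X{\left(-375,-630 \right)} - 233315\right) \left(p{\left(11 \right)} + 170705\right) = \left(\left(163 - 630\right) - 233315\right) \left(-317 + 170705\right) = \left(-467 - 233315\right) 170388 = \left(-233782\right) 170388 = -39833647416$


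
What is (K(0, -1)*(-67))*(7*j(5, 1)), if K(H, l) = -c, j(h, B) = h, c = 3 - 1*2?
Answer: 2345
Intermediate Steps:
c = 1 (c = 3 - 2 = 1)
K(H, l) = -1 (K(H, l) = -1*1 = -1)
(K(0, -1)*(-67))*(7*j(5, 1)) = (-1*(-67))*(7*5) = 67*35 = 2345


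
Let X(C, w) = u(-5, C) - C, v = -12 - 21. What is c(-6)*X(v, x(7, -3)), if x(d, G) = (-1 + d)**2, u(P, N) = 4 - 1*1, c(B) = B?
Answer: -216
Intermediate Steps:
u(P, N) = 3 (u(P, N) = 4 - 1 = 3)
v = -33
X(C, w) = 3 - C
c(-6)*X(v, x(7, -3)) = -6*(3 - 1*(-33)) = -6*(3 + 33) = -6*36 = -216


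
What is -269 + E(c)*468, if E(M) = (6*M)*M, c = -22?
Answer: 1358803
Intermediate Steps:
E(M) = 6*M²
-269 + E(c)*468 = -269 + (6*(-22)²)*468 = -269 + (6*484)*468 = -269 + 2904*468 = -269 + 1359072 = 1358803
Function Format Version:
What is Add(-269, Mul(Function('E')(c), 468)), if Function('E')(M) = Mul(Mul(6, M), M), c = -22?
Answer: 1358803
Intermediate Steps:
Function('E')(M) = Mul(6, Pow(M, 2))
Add(-269, Mul(Function('E')(c), 468)) = Add(-269, Mul(Mul(6, Pow(-22, 2)), 468)) = Add(-269, Mul(Mul(6, 484), 468)) = Add(-269, Mul(2904, 468)) = Add(-269, 1359072) = 1358803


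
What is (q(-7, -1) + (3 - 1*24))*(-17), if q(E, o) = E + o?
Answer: 493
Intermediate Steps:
(q(-7, -1) + (3 - 1*24))*(-17) = ((-7 - 1) + (3 - 1*24))*(-17) = (-8 + (3 - 24))*(-17) = (-8 - 21)*(-17) = -29*(-17) = 493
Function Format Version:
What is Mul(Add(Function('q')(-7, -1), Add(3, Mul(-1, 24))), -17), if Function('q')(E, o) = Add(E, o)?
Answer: 493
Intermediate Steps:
Mul(Add(Function('q')(-7, -1), Add(3, Mul(-1, 24))), -17) = Mul(Add(Add(-7, -1), Add(3, Mul(-1, 24))), -17) = Mul(Add(-8, Add(3, -24)), -17) = Mul(Add(-8, -21), -17) = Mul(-29, -17) = 493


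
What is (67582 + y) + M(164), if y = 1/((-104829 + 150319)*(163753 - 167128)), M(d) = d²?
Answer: 14505089242499/153528750 ≈ 94478.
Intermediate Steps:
y = -1/153528750 (y = 1/(45490*(-3375)) = 1/(-153528750) = -1/153528750 ≈ -6.5134e-9)
(67582 + y) + M(164) = (67582 - 1/153528750) + 164² = 10375779982499/153528750 + 26896 = 14505089242499/153528750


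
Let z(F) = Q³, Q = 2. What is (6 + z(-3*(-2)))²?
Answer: 196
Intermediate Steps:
z(F) = 8 (z(F) = 2³ = 8)
(6 + z(-3*(-2)))² = (6 + 8)² = 14² = 196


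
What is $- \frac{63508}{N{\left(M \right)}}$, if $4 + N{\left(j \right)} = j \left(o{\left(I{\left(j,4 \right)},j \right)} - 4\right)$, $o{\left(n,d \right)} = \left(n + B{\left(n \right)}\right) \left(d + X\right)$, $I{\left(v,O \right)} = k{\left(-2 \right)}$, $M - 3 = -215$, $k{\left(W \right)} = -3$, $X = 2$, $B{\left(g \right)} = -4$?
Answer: $\frac{15877}{77699} \approx 0.20434$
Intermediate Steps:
$M = -212$ ($M = 3 - 215 = -212$)
$I{\left(v,O \right)} = -3$
$o{\left(n,d \right)} = \left(-4 + n\right) \left(2 + d\right)$ ($o{\left(n,d \right)} = \left(n - 4\right) \left(d + 2\right) = \left(-4 + n\right) \left(2 + d\right)$)
$N{\left(j \right)} = -4 + j \left(-18 - 7 j\right)$ ($N{\left(j \right)} = -4 + j \left(\left(-8 - 4 j + 2 \left(-3\right) + j \left(-3\right)\right) - 4\right) = -4 + j \left(\left(-8 - 4 j - 6 - 3 j\right) - 4\right) = -4 + j \left(\left(-14 - 7 j\right) - 4\right) = -4 + j \left(-18 - 7 j\right)$)
$- \frac{63508}{N{\left(M \right)}} = - \frac{63508}{-4 - -3816 - 7 \left(-212\right)^{2}} = - \frac{63508}{-4 + 3816 - 314608} = - \frac{63508}{-310796} = \left(-63508\right) \left(- \frac{1}{310796}\right) = \frac{15877}{77699}$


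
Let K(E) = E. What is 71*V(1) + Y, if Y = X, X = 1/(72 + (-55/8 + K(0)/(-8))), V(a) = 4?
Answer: 147972/521 ≈ 284.02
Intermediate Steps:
X = 8/521 (X = 1/(72 + (-55/8 + 0/(-8))) = 1/(72 + (-55*1/8 + 0*(-1/8))) = 1/(72 + (-55/8 + 0)) = 1/(72 - 55/8) = 1/(521/8) = 8/521 ≈ 0.015355)
Y = 8/521 ≈ 0.015355
71*V(1) + Y = 71*4 + 8/521 = 284 + 8/521 = 147972/521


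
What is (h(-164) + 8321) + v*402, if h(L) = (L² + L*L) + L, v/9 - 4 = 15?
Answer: 130691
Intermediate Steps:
v = 171 (v = 36 + 9*15 = 36 + 135 = 171)
h(L) = L + 2*L² (h(L) = (L² + L²) + L = 2*L² + L = L + 2*L²)
(h(-164) + 8321) + v*402 = (-164*(1 + 2*(-164)) + 8321) + 171*402 = (-164*(1 - 328) + 8321) + 68742 = (-164*(-327) + 8321) + 68742 = (53628 + 8321) + 68742 = 61949 + 68742 = 130691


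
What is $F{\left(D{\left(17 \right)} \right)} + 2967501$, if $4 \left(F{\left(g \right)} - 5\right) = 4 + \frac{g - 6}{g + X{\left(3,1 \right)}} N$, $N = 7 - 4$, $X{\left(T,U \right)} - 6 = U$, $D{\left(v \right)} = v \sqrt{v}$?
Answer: $\frac{57735831057}{19456} - \frac{663 \sqrt{17}}{19456} \approx 2.9675 \cdot 10^{6}$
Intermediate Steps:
$D{\left(v \right)} = v^{\frac{3}{2}}$
$X{\left(T,U \right)} = 6 + U$
$N = 3$ ($N = 7 - 4 = 3$)
$F{\left(g \right)} = 6 + \frac{3 \left(-6 + g\right)}{4 \left(7 + g\right)}$ ($F{\left(g \right)} = 5 + \frac{4 + \frac{g - 6}{g + \left(6 + 1\right)} 3}{4} = 5 + \frac{4 + \frac{-6 + g}{g + 7} \cdot 3}{4} = 5 + \frac{4 + \frac{-6 + g}{7 + g} 3}{4} = 5 + \frac{4 + \frac{3 \left(-6 + g\right)}{7 + g}}{4} = 5 + \left(1 + \frac{3 \left(-6 + g\right)}{4 \left(7 + g\right)}\right) = 6 + \frac{3 \left(-6 + g\right)}{4 \left(7 + g\right)}$)
$F{\left(D{\left(17 \right)} \right)} + 2967501 = \frac{3 \left(50 + 9 \cdot 17^{\frac{3}{2}}\right)}{4 \left(7 + 17^{\frac{3}{2}}\right)} + 2967501 = \frac{3 \left(50 + 9 \cdot 17 \sqrt{17}\right)}{4 \left(7 + 17 \sqrt{17}\right)} + 2967501 = \frac{3 \left(50 + 153 \sqrt{17}\right)}{4 \left(7 + 17 \sqrt{17}\right)} + 2967501 = 2967501 + \frac{3 \left(50 + 153 \sqrt{17}\right)}{4 \left(7 + 17 \sqrt{17}\right)}$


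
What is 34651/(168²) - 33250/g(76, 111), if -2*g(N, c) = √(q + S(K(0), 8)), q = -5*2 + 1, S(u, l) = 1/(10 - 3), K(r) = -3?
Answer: 34651/28224 - 33250*I*√434/31 ≈ 1.2277 - 22345.0*I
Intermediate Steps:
S(u, l) = ⅐ (S(u, l) = 1/7 = ⅐)
q = -9 (q = -10 + 1 = -9)
g(N, c) = -I*√434/14 (g(N, c) = -√(-9 + ⅐)/2 = -I*√434/14)
34651/(168²) - 33250/g(76, 111) = 34651/(168²) - 33250*I*√434/31 = 34651/28224 - 33250*I*√434/31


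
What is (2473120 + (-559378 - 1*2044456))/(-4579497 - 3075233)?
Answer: 65357/3827365 ≈ 0.017076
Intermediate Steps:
(2473120 + (-559378 - 1*2044456))/(-4579497 - 3075233) = (2473120 + (-559378 - 2044456))/(-7654730) = (2473120 - 2603834)*(-1/7654730) = -130714*(-1/7654730) = 65357/3827365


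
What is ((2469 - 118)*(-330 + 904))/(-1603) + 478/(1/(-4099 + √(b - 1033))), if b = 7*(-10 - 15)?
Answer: -448877520/229 + 956*I*√302 ≈ -1.9602e+6 + 16614.0*I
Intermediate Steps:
b = -175 (b = 7*(-25) = -175)
((2469 - 118)*(-330 + 904))/(-1603) + 478/(1/(-4099 + √(b - 1033))) = ((2469 - 118)*(-330 + 904))/(-1603) + 478/(1/(-4099 + √(-175 - 1033))) = (2351*574)*(-1/1603) + 478/(1/(-4099 + √(-1208))) = 1349474*(-1/1603) + 478/(1/(-4099 + 2*I*√302)) = -192782/229 + 478*(-4099 + 2*I*√302) = -192782/229 + (-1959322 + 956*I*√302) = -448877520/229 + 956*I*√302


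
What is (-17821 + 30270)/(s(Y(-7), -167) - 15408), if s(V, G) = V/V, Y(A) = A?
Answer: -12449/15407 ≈ -0.80801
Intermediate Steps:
s(V, G) = 1
(-17821 + 30270)/(s(Y(-7), -167) - 15408) = (-17821 + 30270)/(1 - 15408) = 12449/(-15407) = 12449*(-1/15407) = -12449/15407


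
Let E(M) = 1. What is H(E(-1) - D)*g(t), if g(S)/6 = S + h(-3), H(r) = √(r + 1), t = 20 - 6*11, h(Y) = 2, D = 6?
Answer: -528*I ≈ -528.0*I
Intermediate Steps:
t = -46 (t = 20 - 1*66 = 20 - 66 = -46)
H(r) = √(1 + r)
g(S) = 12 + 6*S (g(S) = 6*(S + 2) = 6*(2 + S) = 12 + 6*S)
H(E(-1) - D)*g(t) = √(1 + (1 - 1*6))*(12 + 6*(-46)) = √(1 + (1 - 6))*(12 - 276) = √(1 - 5)*(-264) = √(-4)*(-264) = (2*I)*(-264) = -528*I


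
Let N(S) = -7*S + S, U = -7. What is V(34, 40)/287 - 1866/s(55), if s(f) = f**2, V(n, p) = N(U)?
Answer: -58356/124025 ≈ -0.47052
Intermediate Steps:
N(S) = -6*S
V(n, p) = 42 (V(n, p) = -6*(-7) = 42)
V(34, 40)/287 - 1866/s(55) = 42/287 - 1866/(55**2) = 42*(1/287) - 1866/3025 = 6/41 - 1866*1/3025 = 6/41 - 1866/3025 = -58356/124025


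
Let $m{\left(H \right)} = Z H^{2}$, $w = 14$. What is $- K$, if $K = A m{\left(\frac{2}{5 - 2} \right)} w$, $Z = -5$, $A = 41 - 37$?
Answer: $\frac{1120}{9} \approx 124.44$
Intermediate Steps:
$A = 4$
$m{\left(H \right)} = - 5 H^{2}$
$K = - \frac{1120}{9}$ ($K = 4 - 5 \left(\frac{2}{5 - 2}\right)^{2} \cdot 14 = 4 - 5 \left(\frac{2}{3}\right)^{2} \cdot 14 = 4 \left(-5\right) \frac{4}{9} \cdot 14 = 4 \left(\left(- \frac{20}{9}\right) 14\right) = 4 \left(- \frac{280}{9}\right) = - \frac{1120}{9} \approx -124.44$)
$- K = \left(-1\right) \left(- \frac{1120}{9}\right) = \frac{1120}{9}$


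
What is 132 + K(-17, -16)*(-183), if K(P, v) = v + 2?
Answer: 2694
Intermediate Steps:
K(P, v) = 2 + v
132 + K(-17, -16)*(-183) = 132 + (2 - 16)*(-183) = 132 - 14*(-183) = 132 + 2562 = 2694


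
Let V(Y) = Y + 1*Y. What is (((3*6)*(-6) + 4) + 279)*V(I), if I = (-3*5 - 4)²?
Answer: 126350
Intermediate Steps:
I = 361 (I = (-15 - 4)² = (-19)² = 361)
V(Y) = 2*Y (V(Y) = Y + Y = 2*Y)
(((3*6)*(-6) + 4) + 279)*V(I) = (((3*6)*(-6) + 4) + 279)*(2*361) = ((18*(-6) + 4) + 279)*722 = ((-108 + 4) + 279)*722 = (-104 + 279)*722 = 175*722 = 126350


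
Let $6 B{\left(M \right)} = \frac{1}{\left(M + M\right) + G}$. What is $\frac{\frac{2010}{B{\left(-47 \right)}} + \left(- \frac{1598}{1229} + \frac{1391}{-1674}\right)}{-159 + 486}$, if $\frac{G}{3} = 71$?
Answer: $\frac{2952575153849}{672752142} \approx 4388.8$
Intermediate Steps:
$G = 213$ ($G = 3 \cdot 71 = 213$)
$B{\left(M \right)} = \frac{1}{6 \left(213 + 2 M\right)}$ ($B{\left(M \right)} = \frac{1}{6 \left(\left(M + M\right) + 213\right)} = \frac{1}{6 \left(2 M + 213\right)} = \frac{1}{6 \left(213 + 2 M\right)}$)
$\frac{\frac{2010}{B{\left(-47 \right)}} + \left(- \frac{1598}{1229} + \frac{1391}{-1674}\right)}{-159 + 486} = \frac{\frac{2010}{\frac{1}{6} \frac{1}{213 + 2 \left(-47\right)}} + \left(- \frac{1598}{1229} + \frac{1391}{-1674}\right)}{-159 + 486} = \frac{\frac{2010}{\frac{1}{6} \frac{1}{213 - 94}} + \left(\left(-1598\right) \frac{1}{1229} + 1391 \left(- \frac{1}{1674}\right)\right)}{327} = \left(\frac{2010}{\frac{1}{6} \cdot \frac{1}{119}} - \frac{4384591}{2057346}\right) \frac{1}{327} = \left(2010 \frac{1}{\frac{1}{714}} - \frac{4384591}{2057346}\right) \frac{1}{327} = \left(2010 \cdot 714 - \frac{4384591}{2057346}\right) \frac{1}{327} = \left(1435140 - \frac{4384591}{2057346}\right) \frac{1}{327} = \frac{2952575153849}{2057346} \cdot \frac{1}{327} = \frac{2952575153849}{672752142}$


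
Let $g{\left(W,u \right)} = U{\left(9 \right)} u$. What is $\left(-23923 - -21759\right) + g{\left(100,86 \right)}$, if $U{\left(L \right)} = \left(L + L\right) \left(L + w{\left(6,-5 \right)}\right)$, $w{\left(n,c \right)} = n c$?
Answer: $-34672$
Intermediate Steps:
$w{\left(n,c \right)} = c n$
$U{\left(L \right)} = 2 L \left(-30 + L\right)$ ($U{\left(L \right)} = \left(L + L\right) \left(L - 30\right) = 2 L \left(L - 30\right) = 2 L \left(-30 + L\right)$)
$g{\left(W,u \right)} = - 378 u$ ($g{\left(W,u \right)} = 2 \cdot 9 \left(-30 + 9\right) u = 2 \cdot 9 \left(-21\right) u = - 378 u$)
$\left(-23923 - -21759\right) + g{\left(100,86 \right)} = \left(-23923 - -21759\right) - 32508 = \left(-23923 + 21759\right) - 32508 = -2164 - 32508 = -34672$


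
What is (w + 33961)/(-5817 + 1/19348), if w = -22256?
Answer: -45293668/22509463 ≈ -2.0122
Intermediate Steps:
(w + 33961)/(-5817 + 1/19348) = (-22256 + 33961)/(-5817 + 1/19348) = 11705/(-5817 + 1/19348) = 11705/(-112547315/19348) = 11705*(-19348/112547315) = -45293668/22509463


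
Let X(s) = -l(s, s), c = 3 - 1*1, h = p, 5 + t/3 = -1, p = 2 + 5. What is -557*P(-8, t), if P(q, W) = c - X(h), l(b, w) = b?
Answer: -5013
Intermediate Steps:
p = 7
t = -18 (t = -15 + 3*(-1) = -15 - 3 = -18)
h = 7
c = 2 (c = 3 - 1 = 2)
X(s) = -s
P(q, W) = 9 (P(q, W) = 2 - (-1)*7 = 2 - 1*(-7) = 2 + 7 = 9)
-557*P(-8, t) = -557*9 = -5013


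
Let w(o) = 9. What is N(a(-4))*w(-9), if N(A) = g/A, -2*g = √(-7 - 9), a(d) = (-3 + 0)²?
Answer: -2*I ≈ -2.0*I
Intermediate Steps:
a(d) = 9 (a(d) = (-3)² = 9)
g = -2*I (g = -√(-7 - 9)/2 = -2*I ≈ -2.0*I)
N(A) = -2*I/A (N(A) = (-2*I)/A = -2*I/A)
N(a(-4))*w(-9) = -2*I/9*9 = -2*I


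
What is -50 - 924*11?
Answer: -10214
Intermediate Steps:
-50 - 924*11 = -50 - 84*121 = -50 - 10164 = -10214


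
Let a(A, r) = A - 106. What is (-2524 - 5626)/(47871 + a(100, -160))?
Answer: -1630/9573 ≈ -0.17027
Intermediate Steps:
a(A, r) = -106 + A
(-2524 - 5626)/(47871 + a(100, -160)) = (-2524 - 5626)/(47871 + (-106 + 100)) = -8150/(47871 - 6) = -8150/47865 = -8150*1/47865 = -1630/9573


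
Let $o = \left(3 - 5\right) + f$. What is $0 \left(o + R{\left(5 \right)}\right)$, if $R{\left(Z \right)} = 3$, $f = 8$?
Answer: $0$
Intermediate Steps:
$o = 6$ ($o = \left(3 - 5\right) + 8 = -2 + 8 = 6$)
$0 \left(o + R{\left(5 \right)}\right) = 0 \left(6 + 3\right) = 0 \cdot 9 = 0$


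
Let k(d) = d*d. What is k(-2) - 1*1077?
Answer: -1073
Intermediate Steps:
k(d) = d²
k(-2) - 1*1077 = (-2)² - 1*1077 = 4 - 1077 = -1073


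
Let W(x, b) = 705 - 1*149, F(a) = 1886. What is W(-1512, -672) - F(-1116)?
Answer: -1330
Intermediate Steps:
W(x, b) = 556 (W(x, b) = 705 - 149 = 556)
W(-1512, -672) - F(-1116) = 556 - 1*1886 = 556 - 1886 = -1330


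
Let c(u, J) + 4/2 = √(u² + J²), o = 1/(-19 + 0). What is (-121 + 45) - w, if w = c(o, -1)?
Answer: -74 - √362/19 ≈ -75.001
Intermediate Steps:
o = -1/19 (o = 1/(-19) = -1/19 ≈ -0.052632)
c(u, J) = -2 + √(J² + u²) (c(u, J) = -2 + √(u² + J²) = -2 + √(J² + u²))
w = -2 + √362/19 (w = -2 + √((-1)² + (-1/19)²) = -2 + √(1 + 1/361) = -2 + √(362/361) = -2 + √362/19 ≈ -0.99862)
(-121 + 45) - w = (-121 + 45) - (-2 + √362/19) = -76 + (2 - √362/19) = -74 - √362/19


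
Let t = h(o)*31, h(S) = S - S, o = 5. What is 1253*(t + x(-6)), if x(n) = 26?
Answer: 32578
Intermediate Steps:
h(S) = 0
t = 0 (t = 0*31 = 0)
1253*(t + x(-6)) = 1253*(0 + 26) = 1253*26 = 32578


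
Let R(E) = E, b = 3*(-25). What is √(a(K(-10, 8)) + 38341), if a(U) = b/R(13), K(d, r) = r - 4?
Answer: √6478654/13 ≈ 195.79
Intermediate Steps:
b = -75
K(d, r) = -4 + r
a(U) = -75/13
√(a(K(-10, 8)) + 38341) = √(-75/13 + 38341) = √(498358/13) = √6478654/13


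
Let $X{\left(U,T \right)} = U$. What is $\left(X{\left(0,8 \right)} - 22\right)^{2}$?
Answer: $484$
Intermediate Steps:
$\left(X{\left(0,8 \right)} - 22\right)^{2} = \left(0 - 22\right)^{2} = \left(-22\right)^{2} = 484$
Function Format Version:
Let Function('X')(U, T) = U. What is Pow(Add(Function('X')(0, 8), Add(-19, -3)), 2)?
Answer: 484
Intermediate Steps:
Pow(Add(Function('X')(0, 8), Add(-19, -3)), 2) = Pow(Add(0, Add(-19, -3)), 2) = Pow(Add(0, -22), 2) = Pow(-22, 2) = 484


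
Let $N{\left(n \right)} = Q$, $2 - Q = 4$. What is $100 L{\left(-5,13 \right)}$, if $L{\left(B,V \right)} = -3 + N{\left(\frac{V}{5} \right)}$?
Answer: $-500$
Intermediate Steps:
$Q = -2$ ($Q = 2 - 4 = -2$)
$N{\left(n \right)} = -2$
$L{\left(B,V \right)} = -5$ ($L{\left(B,V \right)} = -3 - 2 = -5$)
$100 L{\left(-5,13 \right)} = 100 \left(-5\right) = -500$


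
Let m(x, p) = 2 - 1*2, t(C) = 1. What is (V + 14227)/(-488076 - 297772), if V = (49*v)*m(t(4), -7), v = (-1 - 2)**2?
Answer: -14227/785848 ≈ -0.018104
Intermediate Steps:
m(x, p) = 0 (m(x, p) = 2 - 2 = 0)
v = 9 (v = (-3)**2 = 9)
V = 0 (V = (49*9)*0 = 441*0 = 0)
(V + 14227)/(-488076 - 297772) = (0 + 14227)/(-488076 - 297772) = 14227/(-785848) = 14227*(-1/785848) = -14227/785848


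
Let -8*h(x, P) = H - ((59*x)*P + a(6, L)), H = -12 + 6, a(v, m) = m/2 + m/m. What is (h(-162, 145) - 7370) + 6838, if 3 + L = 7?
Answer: -1390157/8 ≈ -1.7377e+5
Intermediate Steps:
L = 4 (L = -3 + 7 = 4)
a(v, m) = 1 + m/2 (a(v, m) = m*(½) + 1 = m/2 + 1 = 1 + m/2)
H = -6
h(x, P) = 9/8 + 59*P*x/8 (h(x, P) = -(-6 - ((59*x)*P + (1 + (½)*4)))/8 = -(-6 - (59*P*x + (1 + 2)))/8 = -(-6 - (59*P*x + 3))/8 = -(-6 - (3 + 59*P*x))/8 = -(-6 + (-3 - 59*P*x))/8 = -(-9 - 59*P*x)/8 = 9/8 + 59*P*x/8)
(h(-162, 145) - 7370) + 6838 = ((9/8 + (59/8)*145*(-162)) - 7370) + 6838 = ((9/8 - 692955/4) - 7370) + 6838 = (-1385901/8 - 7370) + 6838 = -1444861/8 + 6838 = -1390157/8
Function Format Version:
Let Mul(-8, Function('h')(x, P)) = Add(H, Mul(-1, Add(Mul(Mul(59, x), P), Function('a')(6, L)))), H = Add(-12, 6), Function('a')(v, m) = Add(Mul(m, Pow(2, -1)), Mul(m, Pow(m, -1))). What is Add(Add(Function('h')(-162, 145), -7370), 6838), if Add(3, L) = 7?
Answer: Rational(-1390157, 8) ≈ -1.7377e+5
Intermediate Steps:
L = 4 (L = Add(-3, 7) = 4)
Function('a')(v, m) = Add(1, Mul(Rational(1, 2), m)) (Function('a')(v, m) = Add(Mul(m, Rational(1, 2)), 1) = Add(Mul(Rational(1, 2), m), 1) = Add(1, Mul(Rational(1, 2), m)))
H = -6
Function('h')(x, P) = Add(Rational(9, 8), Mul(Rational(59, 8), P, x)) (Function('h')(x, P) = Mul(Rational(-1, 8), Add(-6, Mul(-1, Add(Mul(Mul(59, x), P), Add(1, Mul(Rational(1, 2), 4)))))) = Mul(Rational(-1, 8), Add(-6, Mul(-1, Add(Mul(59, P, x), Add(1, 2))))) = Mul(Rational(-1, 8), Add(-6, Mul(-1, Add(Mul(59, P, x), 3)))) = Mul(Rational(-1, 8), Add(-6, Mul(-1, Add(3, Mul(59, P, x))))) = Mul(Rational(-1, 8), Add(-6, Add(-3, Mul(-59, P, x)))) = Mul(Rational(-1, 8), Add(-9, Mul(-59, P, x))) = Add(Rational(9, 8), Mul(Rational(59, 8), P, x)))
Add(Add(Function('h')(-162, 145), -7370), 6838) = Add(Add(Add(Rational(9, 8), Mul(Rational(59, 8), 145, -162)), -7370), 6838) = Add(Add(Add(Rational(9, 8), Rational(-692955, 4)), -7370), 6838) = Add(Add(Rational(-1385901, 8), -7370), 6838) = Add(Rational(-1444861, 8), 6838) = Rational(-1390157, 8)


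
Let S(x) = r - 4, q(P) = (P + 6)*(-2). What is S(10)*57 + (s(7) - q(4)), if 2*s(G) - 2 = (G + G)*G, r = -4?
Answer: -386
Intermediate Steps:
s(G) = 1 + G² (s(G) = 1 + ((G + G)*G)/2 = 1 + ((2*G)*G)/2 = 1 + (2*G²)/2 = 1 + G²)
q(P) = -12 - 2*P (q(P) = (6 + P)*(-2) = -12 - 2*P)
S(x) = -8 (S(x) = -4 - 4 = -8)
S(10)*57 + (s(7) - q(4)) = -8*57 + ((1 + 7²) - (-12 - 2*4)) = -456 + ((1 + 49) - (-12 - 8)) = -456 + (50 - 1*(-20)) = -456 + (50 + 20) = -456 + 70 = -386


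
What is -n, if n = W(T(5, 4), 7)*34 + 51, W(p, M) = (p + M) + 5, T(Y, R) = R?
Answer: -595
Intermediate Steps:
W(p, M) = 5 + M + p (W(p, M) = (M + p) + 5 = 5 + M + p)
n = 595 (n = (5 + 7 + 4)*34 + 51 = 16*34 + 51 = 544 + 51 = 595)
-n = -1*595 = -595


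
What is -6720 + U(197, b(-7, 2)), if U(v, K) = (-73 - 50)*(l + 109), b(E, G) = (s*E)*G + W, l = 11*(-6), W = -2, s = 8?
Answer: -12009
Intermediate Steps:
l = -66
b(E, G) = -2 + 8*E*G (b(E, G) = (8*E)*G - 2 = 8*E*G - 2 = -2 + 8*E*G)
U(v, K) = -5289 (U(v, K) = (-73 - 50)*(-66 + 109) = -123*43 = -5289)
-6720 + U(197, b(-7, 2)) = -6720 - 5289 = -12009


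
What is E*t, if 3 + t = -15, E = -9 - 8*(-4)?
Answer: -414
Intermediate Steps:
E = 23 (E = -9 + 32 = 23)
t = -18 (t = -3 - 15 = -18)
E*t = 23*(-18) = -414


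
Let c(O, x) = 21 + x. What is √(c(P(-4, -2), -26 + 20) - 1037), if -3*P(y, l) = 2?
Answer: I*√1022 ≈ 31.969*I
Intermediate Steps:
P(y, l) = -⅔ (P(y, l) = -⅓*2 = -⅔)
√(c(P(-4, -2), -26 + 20) - 1037) = √((21 + (-26 + 20)) - 1037) = √((21 - 6) - 1037) = √(15 - 1037) = √(-1022) = I*√1022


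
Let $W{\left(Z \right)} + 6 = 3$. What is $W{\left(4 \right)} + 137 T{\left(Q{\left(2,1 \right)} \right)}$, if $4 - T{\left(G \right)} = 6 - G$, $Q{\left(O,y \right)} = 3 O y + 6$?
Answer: $1367$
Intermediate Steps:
$W{\left(Z \right)} = -3$ ($W{\left(Z \right)} = -6 + 3 = -3$)
$Q{\left(O,y \right)} = 6 + 3 O y$ ($Q{\left(O,y \right)} = 3 O y + 6 = 6 + 3 O y$)
$T{\left(G \right)} = -2 + G$ ($T{\left(G \right)} = 4 - \left(6 - G\right) = 4 + \left(-6 + G\right) = -2 + G$)
$W{\left(4 \right)} + 137 T{\left(Q{\left(2,1 \right)} \right)} = -3 + 137 \left(-2 + \left(6 + 3 \cdot 2 \cdot 1\right)\right) = -3 + 137 \left(-2 + \left(6 + 6\right)\right) = -3 + 137 \left(-2 + 12\right) = -3 + 137 \cdot 10 = -3 + 1370 = 1367$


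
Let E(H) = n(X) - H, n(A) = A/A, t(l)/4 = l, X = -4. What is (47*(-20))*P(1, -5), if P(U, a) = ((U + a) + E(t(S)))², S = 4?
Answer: -339340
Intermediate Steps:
t(l) = 4*l
n(A) = 1
E(H) = 1 - H
P(U, a) = (-15 + U + a)² (P(U, a) = ((U + a) + (1 - 4*4))² = ((U + a) + (1 - 1*16))² = ((U + a) + (1 - 16))² = ((U + a) - 15)² = (-15 + U + a)²)
(47*(-20))*P(1, -5) = (47*(-20))*(-15 + 1 - 5)² = -940*(-19)² = -940*361 = -339340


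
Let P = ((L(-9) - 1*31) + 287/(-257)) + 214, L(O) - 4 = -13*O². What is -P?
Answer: 222849/257 ≈ 867.12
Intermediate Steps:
L(O) = 4 - 13*O²
P = -222849/257 (P = (((4 - 13*(-9)²) - 1*31) + 287/(-257)) + 214 = (((4 - 13*81) - 31) + 287*(-1/257)) + 214 = (((4 - 1053) - 31) - 287/257) + 214 = ((-1049 - 31) - 287/257) + 214 = (-1080 - 287/257) + 214 = -277847/257 + 214 = -222849/257 ≈ -867.12)
-P = -1*(-222849/257) = 222849/257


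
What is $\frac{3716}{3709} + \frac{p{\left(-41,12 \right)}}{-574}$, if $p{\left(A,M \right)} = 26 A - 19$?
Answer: $\frac{879607}{304138} \approx 2.8921$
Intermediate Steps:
$p{\left(A,M \right)} = -19 + 26 A$
$\frac{3716}{3709} + \frac{p{\left(-41,12 \right)}}{-574} = \frac{3716}{3709} + \frac{-19 + 26 \left(-41\right)}{-574} = 3716 \cdot \frac{1}{3709} + \left(-19 - 1066\right) \left(- \frac{1}{574}\right) = \frac{3716}{3709} - - \frac{155}{82} = \frac{3716}{3709} + \frac{155}{82} = \frac{879607}{304138}$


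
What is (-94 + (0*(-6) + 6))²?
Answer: 7744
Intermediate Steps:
(-94 + (0*(-6) + 6))² = (-94 + (0 + 6))² = (-94 + 6)² = (-88)² = 7744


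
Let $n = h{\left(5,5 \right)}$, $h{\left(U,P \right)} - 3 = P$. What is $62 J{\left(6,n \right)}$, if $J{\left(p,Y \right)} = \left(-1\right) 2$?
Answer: $-124$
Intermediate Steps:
$h{\left(U,P \right)} = 3 + P$
$n = 8$ ($n = 3 + 5 = 8$)
$J{\left(p,Y \right)} = -2$
$62 J{\left(6,n \right)} = 62 \left(-2\right) = -124$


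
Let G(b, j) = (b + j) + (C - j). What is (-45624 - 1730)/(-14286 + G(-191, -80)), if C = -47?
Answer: 23677/7262 ≈ 3.2604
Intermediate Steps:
G(b, j) = -47 + b (G(b, j) = (b + j) + (-47 - j) = -47 + b)
(-45624 - 1730)/(-14286 + G(-191, -80)) = (-45624 - 1730)/(-14286 + (-47 - 191)) = -47354/(-14286 - 238) = -47354/(-14524) = -47354*(-1/14524) = 23677/7262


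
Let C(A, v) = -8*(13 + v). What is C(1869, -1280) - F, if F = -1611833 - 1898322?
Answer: 3520291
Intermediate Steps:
F = -3510155
C(A, v) = -104 - 8*v
C(1869, -1280) - F = (-104 - 8*(-1280)) - 1*(-3510155) = (-104 + 10240) + 3510155 = 10136 + 3510155 = 3520291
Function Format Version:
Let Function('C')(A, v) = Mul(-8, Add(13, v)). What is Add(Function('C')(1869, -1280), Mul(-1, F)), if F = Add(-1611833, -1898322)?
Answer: 3520291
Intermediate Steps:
F = -3510155
Function('C')(A, v) = Add(-104, Mul(-8, v))
Add(Function('C')(1869, -1280), Mul(-1, F)) = Add(Add(-104, Mul(-8, -1280)), Mul(-1, -3510155)) = Add(Add(-104, 10240), 3510155) = Add(10136, 3510155) = 3520291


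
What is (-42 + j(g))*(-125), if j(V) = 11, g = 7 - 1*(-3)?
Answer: 3875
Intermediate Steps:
g = 10 (g = 7 + 3 = 10)
(-42 + j(g))*(-125) = (-42 + 11)*(-125) = -31*(-125) = 3875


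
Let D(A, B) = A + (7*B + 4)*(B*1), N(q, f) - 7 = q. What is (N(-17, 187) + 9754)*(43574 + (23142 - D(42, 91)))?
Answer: 81294192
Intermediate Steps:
N(q, f) = 7 + q
D(A, B) = A + B*(4 + 7*B) (D(A, B) = A + (4 + 7*B)*B = A + B*(4 + 7*B))
(N(-17, 187) + 9754)*(43574 + (23142 - D(42, 91))) = ((7 - 17) + 9754)*(43574 + (23142 - (42 + 4*91 + 7*91²))) = (-10 + 9754)*(43574 + (23142 - (42 + 364 + 7*8281))) = 9744*(43574 + (23142 - (42 + 364 + 57967))) = 9744*(43574 + (23142 - 1*58373)) = 9744*(43574 + (23142 - 58373)) = 9744*(43574 - 35231) = 9744*8343 = 81294192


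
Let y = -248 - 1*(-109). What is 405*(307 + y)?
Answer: 68040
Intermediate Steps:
y = -139 (y = -248 + 109 = -139)
405*(307 + y) = 405*(307 - 139) = 405*168 = 68040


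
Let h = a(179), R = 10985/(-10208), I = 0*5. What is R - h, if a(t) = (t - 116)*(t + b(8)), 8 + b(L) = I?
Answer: -109981769/10208 ≈ -10774.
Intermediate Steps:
I = 0
b(L) = -8 (b(L) = -8 + 0 = -8)
a(t) = (-116 + t)*(-8 + t) (a(t) = (t - 116)*(t - 8) = (-116 + t)*(-8 + t))
R = -10985/10208 (R = 10985*(-1/10208) = -10985/10208 ≈ -1.0761)
h = 10773 (h = 928 + 179² - 124*179 = 928 + 32041 - 22196 = 10773)
R - h = -10985/10208 - 1*10773 = -10985/10208 - 10773 = -109981769/10208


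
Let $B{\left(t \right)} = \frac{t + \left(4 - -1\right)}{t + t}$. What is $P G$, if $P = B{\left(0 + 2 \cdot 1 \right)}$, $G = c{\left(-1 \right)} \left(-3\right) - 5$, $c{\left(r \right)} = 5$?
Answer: $-35$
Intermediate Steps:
$B{\left(t \right)} = \frac{5 + t}{2 t}$ ($B{\left(t \right)} = \frac{t + \left(4 + 1\right)}{2 t} = \left(t + 5\right) \frac{1}{2 t} = \left(5 + t\right) \frac{1}{2 t} = \frac{5 + t}{2 t}$)
$G = -20$ ($G = 5 \left(-3\right) - 5 = -15 - 5 = -20$)
$P = \frac{7}{4}$ ($P = \frac{5 + \left(0 + 2 \cdot 1\right)}{2 \left(0 + 2 \cdot 1\right)} = \frac{5 + \left(0 + 2\right)}{2 \left(0 + 2\right)} = \frac{5 + 2}{2 \cdot 2} = \frac{1}{2} \cdot \frac{1}{2} \cdot 7 = \frac{7}{4} \approx 1.75$)
$P G = \frac{7}{4} \left(-20\right) = -35$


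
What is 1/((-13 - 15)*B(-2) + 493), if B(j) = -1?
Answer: 1/521 ≈ 0.0019194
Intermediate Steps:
1/((-13 - 15)*B(-2) + 493) = 1/((-13 - 15)*(-1) + 493) = 1/(-28*(-1) + 493) = 1/(28 + 493) = 1/521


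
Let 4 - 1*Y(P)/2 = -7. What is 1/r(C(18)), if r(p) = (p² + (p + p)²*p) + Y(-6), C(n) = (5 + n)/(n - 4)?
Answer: 1372/58221 ≈ 0.023565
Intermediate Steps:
Y(P) = 22 (Y(P) = 8 - 2*(-7) = 8 + 14 = 22)
C(n) = (5 + n)/(-4 + n)
r(p) = 22 + p² + 4*p³ (r(p) = (p² + (p + p)²*p) + 22 = (p² + (2*p)²*p) + 22 = (p² + (4*p²)*p) + 22 = (p² + 4*p³) + 22 = 22 + p² + 4*p³)
1/r(C(18)) = 1/(22 + ((5 + 18)/(-4 + 18))² + 4*((5 + 18)/(-4 + 18))³) = 1/(22 + (23/14)² + 4*(23/14)³) = 1/(22 + 529/196 + 4*(12167/2744)) = 1/(22 + 529/196 + 12167/686) = 1/(58221/1372) = 1372/58221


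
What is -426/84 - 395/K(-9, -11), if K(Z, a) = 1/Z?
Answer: 49699/14 ≈ 3549.9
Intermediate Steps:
-426/84 - 395/K(-9, -11) = -426/84 - 395/(1/(-9)) = -426*1/84 - 395/(-⅑) = -71/14 - 395*(-9) = -71/14 + 3555 = 49699/14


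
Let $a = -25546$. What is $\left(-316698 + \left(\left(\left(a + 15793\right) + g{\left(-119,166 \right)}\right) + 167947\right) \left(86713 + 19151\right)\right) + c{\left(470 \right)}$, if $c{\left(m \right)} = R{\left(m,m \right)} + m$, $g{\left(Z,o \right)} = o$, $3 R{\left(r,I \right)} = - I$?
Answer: $\frac{50292919966}{3} \approx 1.6764 \cdot 10^{10}$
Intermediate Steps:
$R{\left(r,I \right)} = - \frac{I}{3}$ ($R{\left(r,I \right)} = \frac{\left(-1\right) I}{3} = - \frac{I}{3}$)
$c{\left(m \right)} = \frac{2 m}{3}$ ($c{\left(m \right)} = - \frac{m}{3} + m = \frac{2 m}{3}$)
$\left(-316698 + \left(\left(\left(a + 15793\right) + g{\left(-119,166 \right)}\right) + 167947\right) \left(86713 + 19151\right)\right) + c{\left(470 \right)} = \left(-316698 + \left(\left(\left(-25546 + 15793\right) + 166\right) + 167947\right) \left(86713 + 19151\right)\right) + \frac{2}{3} \cdot 470 = \left(-316698 + \left(\left(-9753 + 166\right) + 167947\right) 105864\right) + \frac{940}{3} = \left(-316698 + \left(-9587 + 167947\right) 105864\right) + \frac{940}{3} = \left(-316698 + 158360 \cdot 105864\right) + \frac{940}{3} = \left(-316698 + 16764623040\right) + \frac{940}{3} = 16764306342 + \frac{940}{3} = \frac{50292919966}{3}$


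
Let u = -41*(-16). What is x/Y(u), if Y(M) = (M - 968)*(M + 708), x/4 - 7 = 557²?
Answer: -38782/13299 ≈ -2.9162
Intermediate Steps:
x = 1241024 (x = 28 + 4*557² = 28 + 4*310249 = 28 + 1240996 = 1241024)
u = 656
Y(M) = (-968 + M)*(708 + M)
x/Y(u) = 1241024/(-685344 + 656² - 260*656) = 1241024/(-685344 + 430336 - 170560) = 1241024/(-425568) = 1241024*(-1/425568) = -38782/13299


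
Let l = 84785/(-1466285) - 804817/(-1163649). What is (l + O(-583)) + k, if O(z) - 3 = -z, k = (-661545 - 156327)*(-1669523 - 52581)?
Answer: 480634680123669188975158/341248214793 ≈ 1.4085e+12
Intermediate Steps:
l = 216286222876/341248214793 (l = 84785*(-1/1466285) - 804817*(-1/1163649) = -16957/293257 + 804817/1163649 = 216286222876/341248214793 ≈ 0.63381)
k = 1408460642688 (k = -817872*(-1722104) = 1408460642688)
O(z) = 3 - z
(l + O(-583)) + k = (216286222876/341248214793 + (3 - 1*(-583))) + 1408460642688 = (216286222876/341248214793 + (3 + 583)) + 1408460642688 = (216286222876/341248214793 + 586) + 1408460642688 = 200187740091574/341248214793 + 1408460642688 = 480634680123669188975158/341248214793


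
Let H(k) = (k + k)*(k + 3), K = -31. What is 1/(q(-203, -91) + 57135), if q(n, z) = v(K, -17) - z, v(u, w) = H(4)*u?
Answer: 1/55490 ≈ 1.8021e-5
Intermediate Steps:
H(k) = 2*k*(3 + k) (H(k) = (2*k)*(3 + k) = 2*k*(3 + k))
v(u, w) = 56*u (v(u, w) = (2*4*(3 + 4))*u = (2*4*7)*u = 56*u)
q(n, z) = -1736 - z (q(n, z) = 56*(-31) - z = -1736 - z)
1/(q(-203, -91) + 57135) = 1/((-1736 - 1*(-91)) + 57135) = 1/((-1736 + 91) + 57135) = 1/(-1645 + 57135) = 1/55490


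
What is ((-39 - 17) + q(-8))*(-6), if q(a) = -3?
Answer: 354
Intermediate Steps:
((-39 - 17) + q(-8))*(-6) = ((-39 - 17) - 3)*(-6) = (-56 - 3)*(-6) = -59*(-6) = 354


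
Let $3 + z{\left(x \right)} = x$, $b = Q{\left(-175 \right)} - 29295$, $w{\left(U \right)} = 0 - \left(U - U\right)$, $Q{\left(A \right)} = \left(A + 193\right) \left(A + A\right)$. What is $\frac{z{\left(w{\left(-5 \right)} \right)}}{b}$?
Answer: $\frac{1}{11865} \approx 8.4282 \cdot 10^{-5}$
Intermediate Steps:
$Q{\left(A \right)} = 2 A \left(193 + A\right)$ ($Q{\left(A \right)} = \left(193 + A\right) 2 A = 2 A \left(193 + A\right)$)
$w{\left(U \right)} = 0$ ($w{\left(U \right)} = 0 - 0 = 0 + 0 = 0$)
$b = -35595$ ($b = 2 \left(-175\right) \left(193 - 175\right) - 29295 = 2 \left(-175\right) 18 - 29295 = -6300 - 29295 = -35595$)
$z{\left(x \right)} = -3 + x$
$\frac{z{\left(w{\left(-5 \right)} \right)}}{b} = \frac{-3 + 0}{-35595} = \left(-3\right) \left(- \frac{1}{35595}\right) = \frac{1}{11865}$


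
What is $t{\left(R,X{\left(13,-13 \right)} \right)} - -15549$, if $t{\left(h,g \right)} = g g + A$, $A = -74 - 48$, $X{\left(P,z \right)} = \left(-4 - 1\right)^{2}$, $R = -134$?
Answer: $16052$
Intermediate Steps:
$X{\left(P,z \right)} = 25$ ($X{\left(P,z \right)} = \left(-5\right)^{2} = 25$)
$A = -122$ ($A = -74 - 48 = -122$)
$t{\left(h,g \right)} = -122 + g^{2}$ ($t{\left(h,g \right)} = g g - 122 = g^{2} - 122 = -122 + g^{2}$)
$t{\left(R,X{\left(13,-13 \right)} \right)} - -15549 = \left(-122 + 25^{2}\right) - -15549 = \left(-122 + 625\right) + 15549 = 503 + 15549 = 16052$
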